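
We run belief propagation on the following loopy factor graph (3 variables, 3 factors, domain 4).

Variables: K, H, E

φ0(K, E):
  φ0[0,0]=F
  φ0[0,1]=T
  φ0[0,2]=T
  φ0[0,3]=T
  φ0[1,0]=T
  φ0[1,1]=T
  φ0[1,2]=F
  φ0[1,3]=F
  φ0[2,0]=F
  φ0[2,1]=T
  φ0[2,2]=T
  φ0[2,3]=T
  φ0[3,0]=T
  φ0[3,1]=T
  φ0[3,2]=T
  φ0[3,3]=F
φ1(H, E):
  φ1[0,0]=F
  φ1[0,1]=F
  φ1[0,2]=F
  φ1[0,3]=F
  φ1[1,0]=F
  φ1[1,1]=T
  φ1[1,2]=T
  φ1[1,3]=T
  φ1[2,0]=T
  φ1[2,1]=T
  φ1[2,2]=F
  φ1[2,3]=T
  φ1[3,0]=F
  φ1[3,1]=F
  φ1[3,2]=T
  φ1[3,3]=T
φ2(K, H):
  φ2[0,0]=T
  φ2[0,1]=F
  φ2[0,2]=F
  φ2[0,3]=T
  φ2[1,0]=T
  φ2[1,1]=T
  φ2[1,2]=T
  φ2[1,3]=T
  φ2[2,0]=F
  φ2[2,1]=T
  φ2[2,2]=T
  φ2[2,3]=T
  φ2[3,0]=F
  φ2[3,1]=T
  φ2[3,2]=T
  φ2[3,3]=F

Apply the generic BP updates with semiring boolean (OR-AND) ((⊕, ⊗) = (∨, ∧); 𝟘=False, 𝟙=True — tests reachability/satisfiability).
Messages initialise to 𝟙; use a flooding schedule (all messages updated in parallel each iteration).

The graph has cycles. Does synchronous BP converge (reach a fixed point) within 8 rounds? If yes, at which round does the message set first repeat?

init: all messages = 𝟙 over 4 values
r1 m[φ0→K] = [T, T, T, T]
r1 m[φ0→E] = [T, T, T, T]
r1 m[φ1→H] = [F, T, T, T]
r1 m[φ1→E] = [T, T, T, T]
r1 m[φ2→K] = [T, T, T, T]
r1 m[φ2→H] = [T, T, T, T]
r1 m[K→φ0] = [T, T, T, T]
r1 m[K→φ2] = [T, T, T, T]
r1 m[H→φ1] = [T, T, T, T]
r1 m[H→φ2] = [T, T, T, T]
r1 m[E→φ0] = [T, T, T, T]
r1 m[E→φ1] = [T, T, T, T]
r2 m[φ0→K] = [T, T, T, T]
r2 m[φ0→E] = [T, T, T, T]
r2 m[φ1→H] = [F, T, T, T]
r2 m[φ1→E] = [T, T, T, T]
r2 m[φ2→K] = [T, T, T, T]
r2 m[φ2→H] = [T, T, T, T]
r2 m[K→φ0] = [T, T, T, T]
r2 m[K→φ2] = [T, T, T, T]
r2 m[H→φ1] = [T, T, T, T]
r2 m[H→φ2] = [F, T, T, T]
r2 m[E→φ0] = [T, T, T, T]
r2 m[E→φ1] = [T, T, T, T]
r3 m[φ0→K] = [T, T, T, T]
r3 m[φ0→E] = [T, T, T, T]
r3 m[φ1→H] = [F, T, T, T]
r3 m[φ1→E] = [T, T, T, T]
r3 m[φ2→K] = [T, T, T, T]
r3 m[φ2→H] = [T, T, T, T]
r3 m[K→φ0] = [T, T, T, T]
r3 m[K→φ2] = [T, T, T, T]
r3 m[H→φ1] = [T, T, T, T]
r3 m[H→φ2] = [F, T, T, T]
r3 m[E→φ0] = [T, T, T, T]
r3 m[E→φ1] = [T, T, T, T]
fixed point reached at round 3
messages reach a fixed point at round 3

CONVERGED at round 3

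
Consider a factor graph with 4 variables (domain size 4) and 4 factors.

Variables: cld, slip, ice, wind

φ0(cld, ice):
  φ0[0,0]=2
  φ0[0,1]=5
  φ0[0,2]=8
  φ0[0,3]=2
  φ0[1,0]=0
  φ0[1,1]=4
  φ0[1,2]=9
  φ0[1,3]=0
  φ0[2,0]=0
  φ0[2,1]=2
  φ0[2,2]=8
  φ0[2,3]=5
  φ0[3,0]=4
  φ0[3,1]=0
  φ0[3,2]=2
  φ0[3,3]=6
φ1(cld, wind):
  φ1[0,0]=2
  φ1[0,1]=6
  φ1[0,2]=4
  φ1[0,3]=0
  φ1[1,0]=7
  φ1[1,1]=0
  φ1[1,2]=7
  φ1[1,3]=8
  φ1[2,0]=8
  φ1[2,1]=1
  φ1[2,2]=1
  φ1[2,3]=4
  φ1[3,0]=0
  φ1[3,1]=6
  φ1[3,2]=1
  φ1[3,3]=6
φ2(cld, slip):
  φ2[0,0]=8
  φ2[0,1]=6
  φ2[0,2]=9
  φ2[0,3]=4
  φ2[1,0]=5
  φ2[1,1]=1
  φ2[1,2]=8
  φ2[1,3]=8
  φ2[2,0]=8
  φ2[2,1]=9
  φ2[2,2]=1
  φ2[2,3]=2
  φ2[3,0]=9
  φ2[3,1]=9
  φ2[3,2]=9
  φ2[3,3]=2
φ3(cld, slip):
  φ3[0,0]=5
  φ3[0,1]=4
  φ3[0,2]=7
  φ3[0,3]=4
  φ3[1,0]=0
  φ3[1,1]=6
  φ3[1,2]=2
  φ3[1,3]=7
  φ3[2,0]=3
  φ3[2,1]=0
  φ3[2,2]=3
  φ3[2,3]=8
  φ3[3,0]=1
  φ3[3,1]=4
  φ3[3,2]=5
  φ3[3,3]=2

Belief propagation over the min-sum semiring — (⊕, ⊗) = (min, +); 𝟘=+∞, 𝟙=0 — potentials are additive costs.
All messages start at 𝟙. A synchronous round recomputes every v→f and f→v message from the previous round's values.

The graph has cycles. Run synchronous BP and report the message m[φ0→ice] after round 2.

message @ round 2 = [0, 0, 2, 0]

init: all messages = 𝟙 over 4 values
r1 m[φ0→cld] = [2, 0, 0, 0]
r1 m[φ0→ice] = [0, 0, 2, 0]
r1 m[φ1→cld] = [0, 0, 1, 0]
r1 m[φ1→wind] = [0, 0, 1, 0]
r1 m[φ2→cld] = [4, 1, 1, 2]
r1 m[φ2→slip] = [5, 1, 1, 2]
r1 m[φ3→cld] = [4, 0, 0, 1]
r1 m[φ3→slip] = [0, 0, 2, 2]
r1 m[cld→φ0] = [0, 0, 0, 0]
r1 m[cld→φ1] = [0, 0, 0, 0]
r1 m[cld→φ2] = [0, 0, 0, 0]
r1 m[cld→φ3] = [0, 0, 0, 0]
r1 m[slip→φ2] = [0, 0, 0, 0]
r1 m[slip→φ3] = [0, 0, 0, 0]
r1 m[ice→φ0] = [0, 0, 0, 0]
r1 m[wind→φ1] = [0, 0, 0, 0]
r2 m[φ0→cld] = [2, 0, 0, 0]
r2 m[φ0→ice] = [0, 0, 2, 0]
r2 m[φ1→cld] = [0, 0, 1, 0]
r2 m[φ1→wind] = [0, 0, 1, 0]
r2 m[φ2→cld] = [4, 1, 1, 2]
r2 m[φ2→slip] = [5, 1, 1, 2]
r2 m[φ3→cld] = [4, 0, 0, 1]
r2 m[φ3→slip] = [0, 0, 2, 2]
r2 m[cld→φ0] = [8, 1, 2, 3]
r2 m[cld→φ1] = [10, 1, 1, 3]
r2 m[cld→φ2] = [6, 0, 1, 1]
r2 m[cld→φ3] = [6, 1, 2, 2]
r2 m[slip→φ2] = [0, 0, 2, 2]
r2 m[slip→φ3] = [5, 1, 1, 2]
r2 m[ice→φ0] = [0, 0, 0, 0]
r2 m[wind→φ1] = [0, 0, 0, 0]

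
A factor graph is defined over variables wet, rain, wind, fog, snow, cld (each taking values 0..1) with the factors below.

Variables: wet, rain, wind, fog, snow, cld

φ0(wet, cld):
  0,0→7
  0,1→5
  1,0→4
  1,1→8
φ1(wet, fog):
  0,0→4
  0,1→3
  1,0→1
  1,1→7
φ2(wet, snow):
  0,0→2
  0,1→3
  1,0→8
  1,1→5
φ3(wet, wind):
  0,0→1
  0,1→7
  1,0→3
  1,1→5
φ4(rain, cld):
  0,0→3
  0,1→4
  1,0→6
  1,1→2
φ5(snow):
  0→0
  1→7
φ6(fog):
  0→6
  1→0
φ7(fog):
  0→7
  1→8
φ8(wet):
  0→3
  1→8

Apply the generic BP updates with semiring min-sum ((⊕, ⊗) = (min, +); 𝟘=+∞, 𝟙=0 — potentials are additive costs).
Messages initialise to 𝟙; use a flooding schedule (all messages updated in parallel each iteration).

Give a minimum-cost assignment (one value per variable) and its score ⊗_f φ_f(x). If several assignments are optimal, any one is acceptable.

assignment: (wet=0, rain=1, wind=0, fog=1, snow=0, cld=1); score = 24

init: all messages = 𝟙 over 2 values
r1 m[φ0→wet] = [5, 4]
r1 m[φ0→cld] = [4, 5]
r1 m[φ1→wet] = [3, 1]
r1 m[φ1→fog] = [1, 3]
r1 m[φ2→wet] = [2, 5]
r1 m[φ2→snow] = [2, 3]
r1 m[φ3→wet] = [1, 3]
r1 m[φ3→wind] = [1, 5]
r1 m[φ4→rain] = [3, 2]
r1 m[φ4→cld] = [3, 2]
r1 m[φ5→snow] = [0, 7]
r1 m[φ6→fog] = [6, 0]
r1 m[φ7→fog] = [7, 8]
r1 m[φ8→wet] = [3, 8]
r1 m[wet→φ0] = [0, 0]
r1 m[wet→φ1] = [0, 0]
r1 m[wet→φ2] = [0, 0]
r1 m[wet→φ3] = [0, 0]
r1 m[wet→φ8] = [0, 0]
r1 m[rain→φ4] = [0, 0]
r1 m[wind→φ3] = [0, 0]
r1 m[fog→φ1] = [0, 0]
r1 m[fog→φ6] = [0, 0]
r1 m[fog→φ7] = [0, 0]
r1 m[snow→φ2] = [0, 0]
r1 m[snow→φ5] = [0, 0]
r1 m[cld→φ0] = [0, 0]
r1 m[cld→φ4] = [0, 0]
r2 m[φ0→wet] = [5, 4]
r2 m[φ0→cld] = [4, 5]
r2 m[φ1→wet] = [3, 1]
r2 m[φ1→fog] = [1, 3]
r2 m[φ2→wet] = [2, 5]
r2 m[φ2→snow] = [2, 3]
r2 m[φ3→wet] = [1, 3]
r2 m[φ3→wind] = [1, 5]
r2 m[φ4→rain] = [3, 2]
r2 m[φ4→cld] = [3, 2]
r2 m[φ5→snow] = [0, 7]
r2 m[φ6→fog] = [6, 0]
r2 m[φ7→fog] = [7, 8]
r2 m[φ8→wet] = [3, 8]
r2 m[wet→φ0] = [9, 17]
r2 m[wet→φ1] = [11, 20]
r2 m[wet→φ2] = [12, 16]
r2 m[wet→φ3] = [13, 18]
r2 m[wet→φ8] = [11, 13]
r2 m[rain→φ4] = [0, 0]
r2 m[wind→φ3] = [0, 0]
r2 m[fog→φ1] = [13, 8]
r2 m[fog→φ6] = [8, 11]
r2 m[fog→φ7] = [7, 3]
r2 m[snow→φ2] = [0, 7]
r2 m[snow→φ5] = [2, 3]
r2 m[cld→φ0] = [3, 2]
r2 m[cld→φ4] = [4, 5]
r3 m[φ0→wet] = [7, 7]
r3 m[φ0→cld] = [16, 14]
r3 m[φ1→wet] = [11, 14]
r3 m[φ1→fog] = [15, 14]
r3 m[φ2→wet] = [2, 8]
r3 m[φ2→snow] = [14, 15]
r3 m[φ3→wet] = [1, 3]
r3 m[φ3→wind] = [14, 20]
r3 m[φ4→rain] = [7, 7]
r3 m[φ4→cld] = [3, 2]
r3 m[φ5→snow] = [0, 7]
r3 m[φ6→fog] = [6, 0]
r3 m[φ7→fog] = [7, 8]
r3 m[φ8→wet] = [3, 8]
r3 m[wet→φ0] = [9, 17]
r3 m[wet→φ1] = [11, 20]
r3 m[wet→φ2] = [12, 16]
r3 m[wet→φ3] = [13, 18]
r3 m[wet→φ8] = [11, 13]
r3 m[rain→φ4] = [0, 0]
r3 m[wind→φ3] = [0, 0]
r3 m[fog→φ1] = [13, 8]
r3 m[fog→φ6] = [8, 11]
r3 m[fog→φ7] = [7, 3]
r3 m[snow→φ2] = [0, 7]
r3 m[snow→φ5] = [2, 3]
r3 m[cld→φ0] = [3, 2]
r3 m[cld→φ4] = [4, 5]
r4 m[φ0→wet] = [7, 7]
r4 m[φ0→cld] = [16, 14]
r4 m[φ1→wet] = [11, 14]
r4 m[φ1→fog] = [15, 14]
r4 m[φ2→wet] = [2, 8]
r4 m[φ2→snow] = [14, 15]
r4 m[φ3→wet] = [1, 3]
r4 m[φ3→wind] = [14, 20]
r4 m[φ4→rain] = [7, 7]
r4 m[φ4→cld] = [3, 2]
r4 m[φ5→snow] = [0, 7]
r4 m[φ6→fog] = [6, 0]
r4 m[φ7→fog] = [7, 8]
r4 m[φ8→wet] = [3, 8]
r4 m[wet→φ0] = [17, 33]
r4 m[wet→φ1] = [13, 26]
r4 m[wet→φ2] = [22, 32]
r4 m[wet→φ3] = [23, 37]
r4 m[wet→φ8] = [21, 32]
r4 m[rain→φ4] = [0, 0]
r4 m[wind→φ3] = [0, 0]
r4 m[fog→φ1] = [13, 8]
r4 m[fog→φ6] = [22, 22]
r4 m[fog→φ7] = [21, 14]
r4 m[snow→φ2] = [0, 7]
r4 m[snow→φ5] = [14, 15]
r4 m[cld→φ0] = [3, 2]
r4 m[cld→φ4] = [16, 14]
r5 m[φ0→wet] = [7, 7]
r5 m[φ0→cld] = [24, 22]
r5 m[φ1→wet] = [11, 14]
r5 m[φ1→fog] = [17, 16]
r5 m[φ2→wet] = [2, 8]
r5 m[φ2→snow] = [24, 25]
r5 m[φ3→wet] = [1, 3]
r5 m[φ3→wind] = [24, 30]
r5 m[φ4→rain] = [18, 16]
r5 m[φ4→cld] = [3, 2]
r5 m[φ5→snow] = [0, 7]
r5 m[φ6→fog] = [6, 0]
r5 m[φ7→fog] = [7, 8]
r5 m[φ8→wet] = [3, 8]
r5 m[wet→φ0] = [17, 33]
r5 m[wet→φ1] = [13, 26]
r5 m[wet→φ2] = [22, 32]
r5 m[wet→φ3] = [23, 37]
r5 m[wet→φ8] = [21, 32]
r5 m[rain→φ4] = [0, 0]
r5 m[wind→φ3] = [0, 0]
r5 m[fog→φ1] = [13, 8]
r5 m[fog→φ6] = [22, 22]
r5 m[fog→φ7] = [21, 14]
r5 m[snow→φ2] = [0, 7]
r5 m[snow→φ5] = [14, 15]
r5 m[cld→φ0] = [3, 2]
r5 m[cld→φ4] = [16, 14]
r6 m[φ0→wet] = [7, 7]
r6 m[φ0→cld] = [24, 22]
r6 m[φ1→wet] = [11, 14]
r6 m[φ1→fog] = [17, 16]
r6 m[φ2→wet] = [2, 8]
r6 m[φ2→snow] = [24, 25]
r6 m[φ3→wet] = [1, 3]
r6 m[φ3→wind] = [24, 30]
r6 m[φ4→rain] = [18, 16]
r6 m[φ4→cld] = [3, 2]
r6 m[φ5→snow] = [0, 7]
r6 m[φ6→fog] = [6, 0]
r6 m[φ7→fog] = [7, 8]
r6 m[φ8→wet] = [3, 8]
r6 m[wet→φ0] = [17, 33]
r6 m[wet→φ1] = [13, 26]
r6 m[wet→φ2] = [22, 32]
r6 m[wet→φ3] = [23, 37]
r6 m[wet→φ8] = [21, 32]
r6 m[rain→φ4] = [0, 0]
r6 m[wind→φ3] = [0, 0]
r6 m[fog→φ1] = [13, 8]
r6 m[fog→φ6] = [24, 24]
r6 m[fog→φ7] = [23, 16]
r6 m[snow→φ2] = [0, 7]
r6 m[snow→φ5] = [24, 25]
r6 m[cld→φ0] = [3, 2]
r6 m[cld→φ4] = [24, 22]
r7 m[φ0→wet] = [7, 7]
r7 m[φ0→cld] = [24, 22]
r7 m[φ1→wet] = [11, 14]
r7 m[φ1→fog] = [17, 16]
r7 m[φ2→wet] = [2, 8]
r7 m[φ2→snow] = [24, 25]
r7 m[φ3→wet] = [1, 3]
r7 m[φ3→wind] = [24, 30]
r7 m[φ4→rain] = [26, 24]
r7 m[φ4→cld] = [3, 2]
r7 m[φ5→snow] = [0, 7]
r7 m[φ6→fog] = [6, 0]
r7 m[φ7→fog] = [7, 8]
r7 m[φ8→wet] = [3, 8]
r7 m[wet→φ0] = [17, 33]
r7 m[wet→φ1] = [13, 26]
r7 m[wet→φ2] = [22, 32]
r7 m[wet→φ3] = [23, 37]
r7 m[wet→φ8] = [21, 32]
r7 m[rain→φ4] = [0, 0]
r7 m[wind→φ3] = [0, 0]
r7 m[fog→φ1] = [13, 8]
r7 m[fog→φ6] = [24, 24]
r7 m[fog→φ7] = [23, 16]
r7 m[snow→φ2] = [0, 7]
r7 m[snow→φ5] = [24, 25]
r7 m[cld→φ0] = [3, 2]
r7 m[cld→φ4] = [24, 22]
r8 m[φ0→wet] = [7, 7]
r8 m[φ0→cld] = [24, 22]
r8 m[φ1→wet] = [11, 14]
r8 m[φ1→fog] = [17, 16]
r8 m[φ2→wet] = [2, 8]
r8 m[φ2→snow] = [24, 25]
r8 m[φ3→wet] = [1, 3]
r8 m[φ3→wind] = [24, 30]
r8 m[φ4→rain] = [26, 24]
r8 m[φ4→cld] = [3, 2]
r8 m[φ5→snow] = [0, 7]
r8 m[φ6→fog] = [6, 0]
r8 m[φ7→fog] = [7, 8]
r8 m[φ8→wet] = [3, 8]
r8 m[wet→φ0] = [17, 33]
r8 m[wet→φ1] = [13, 26]
r8 m[wet→φ2] = [22, 32]
r8 m[wet→φ3] = [23, 37]
r8 m[wet→φ8] = [21, 32]
r8 m[rain→φ4] = [0, 0]
r8 m[wind→φ3] = [0, 0]
r8 m[fog→φ1] = [13, 8]
r8 m[fog→φ6] = [24, 24]
r8 m[fog→φ7] = [23, 16]
r8 m[snow→φ2] = [0, 7]
r8 m[snow→φ5] = [24, 25]
r8 m[cld→φ0] = [3, 2]
r8 m[cld→φ4] = [24, 22]
fixed point reached at round 8
traceback from wet: (wet=0, rain=1, wind=0, fog=1, snow=0, cld=1), score=24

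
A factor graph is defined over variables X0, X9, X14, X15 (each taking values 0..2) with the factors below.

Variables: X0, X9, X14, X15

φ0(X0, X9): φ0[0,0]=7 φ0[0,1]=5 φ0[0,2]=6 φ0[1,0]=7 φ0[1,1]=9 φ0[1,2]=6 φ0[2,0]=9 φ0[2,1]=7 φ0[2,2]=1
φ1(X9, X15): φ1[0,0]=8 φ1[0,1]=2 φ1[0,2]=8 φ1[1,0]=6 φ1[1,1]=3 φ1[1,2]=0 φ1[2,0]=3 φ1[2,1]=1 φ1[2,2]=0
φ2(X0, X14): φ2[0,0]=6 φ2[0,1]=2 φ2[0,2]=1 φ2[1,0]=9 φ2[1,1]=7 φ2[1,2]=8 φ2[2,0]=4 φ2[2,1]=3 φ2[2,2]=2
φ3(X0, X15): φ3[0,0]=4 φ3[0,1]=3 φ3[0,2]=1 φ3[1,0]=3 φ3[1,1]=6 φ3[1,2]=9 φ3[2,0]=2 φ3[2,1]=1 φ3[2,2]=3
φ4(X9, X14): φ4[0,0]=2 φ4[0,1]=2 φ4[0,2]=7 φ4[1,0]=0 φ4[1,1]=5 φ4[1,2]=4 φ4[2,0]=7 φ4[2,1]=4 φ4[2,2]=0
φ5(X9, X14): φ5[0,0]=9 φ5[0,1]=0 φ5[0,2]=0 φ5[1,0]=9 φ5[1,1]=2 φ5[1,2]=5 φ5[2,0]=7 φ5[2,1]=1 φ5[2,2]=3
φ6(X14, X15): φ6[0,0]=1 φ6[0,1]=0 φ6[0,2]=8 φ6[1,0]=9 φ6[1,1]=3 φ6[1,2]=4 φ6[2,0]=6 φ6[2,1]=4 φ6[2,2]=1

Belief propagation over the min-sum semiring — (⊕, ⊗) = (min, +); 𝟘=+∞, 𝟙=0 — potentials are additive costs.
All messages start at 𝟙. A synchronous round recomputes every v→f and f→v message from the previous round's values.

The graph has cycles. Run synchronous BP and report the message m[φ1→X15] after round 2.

message @ round 2 = [3, 1, 0]

init: all messages = 𝟙 over 3 values
r1 m[φ0→X0] = [5, 6, 1]
r1 m[φ0→X9] = [7, 5, 1]
r1 m[φ1→X9] = [2, 0, 0]
r1 m[φ1→X15] = [3, 1, 0]
r1 m[φ2→X0] = [1, 7, 2]
r1 m[φ2→X14] = [4, 2, 1]
r1 m[φ3→X0] = [1, 3, 1]
r1 m[φ3→X15] = [2, 1, 1]
r1 m[φ4→X9] = [2, 0, 0]
r1 m[φ4→X14] = [0, 2, 0]
r1 m[φ5→X9] = [0, 2, 1]
r1 m[φ5→X14] = [7, 0, 0]
r1 m[φ6→X14] = [0, 3, 1]
r1 m[φ6→X15] = [1, 0, 1]
r1 m[X0→φ0] = [0, 0, 0]
r1 m[X0→φ2] = [0, 0, 0]
r1 m[X0→φ3] = [0, 0, 0]
r1 m[X9→φ0] = [0, 0, 0]
r1 m[X9→φ1] = [0, 0, 0]
r1 m[X9→φ4] = [0, 0, 0]
r1 m[X9→φ5] = [0, 0, 0]
r1 m[X14→φ2] = [0, 0, 0]
r1 m[X14→φ4] = [0, 0, 0]
r1 m[X14→φ5] = [0, 0, 0]
r1 m[X14→φ6] = [0, 0, 0]
r1 m[X15→φ1] = [0, 0, 0]
r1 m[X15→φ3] = [0, 0, 0]
r1 m[X15→φ6] = [0, 0, 0]
r2 m[φ0→X0] = [5, 6, 1]
r2 m[φ0→X9] = [7, 5, 1]
r2 m[φ1→X9] = [2, 0, 0]
r2 m[φ1→X15] = [3, 1, 0]
r2 m[φ2→X0] = [1, 7, 2]
r2 m[φ2→X14] = [4, 2, 1]
r2 m[φ3→X0] = [1, 3, 1]
r2 m[φ3→X15] = [2, 1, 1]
r2 m[φ4→X9] = [2, 0, 0]
r2 m[φ4→X14] = [0, 2, 0]
r2 m[φ5→X9] = [0, 2, 1]
r2 m[φ5→X14] = [7, 0, 0]
r2 m[φ6→X14] = [0, 3, 1]
r2 m[φ6→X15] = [1, 0, 1]
r2 m[X0→φ0] = [2, 10, 3]
r2 m[X0→φ2] = [6, 9, 2]
r2 m[X0→φ3] = [6, 13, 3]
r2 m[X9→φ0] = [4, 2, 1]
r2 m[X9→φ1] = [9, 7, 2]
r2 m[X9→φ4] = [9, 7, 2]
r2 m[X9→φ5] = [11, 5, 1]
r2 m[X14→φ2] = [7, 5, 1]
r2 m[X14→φ4] = [11, 5, 2]
r2 m[X14→φ5] = [4, 7, 2]
r2 m[X14→φ6] = [11, 4, 1]
r2 m[X15→φ1] = [3, 1, 2]
r2 m[X15→φ3] = [4, 1, 1]
r2 m[X15→φ6] = [5, 2, 1]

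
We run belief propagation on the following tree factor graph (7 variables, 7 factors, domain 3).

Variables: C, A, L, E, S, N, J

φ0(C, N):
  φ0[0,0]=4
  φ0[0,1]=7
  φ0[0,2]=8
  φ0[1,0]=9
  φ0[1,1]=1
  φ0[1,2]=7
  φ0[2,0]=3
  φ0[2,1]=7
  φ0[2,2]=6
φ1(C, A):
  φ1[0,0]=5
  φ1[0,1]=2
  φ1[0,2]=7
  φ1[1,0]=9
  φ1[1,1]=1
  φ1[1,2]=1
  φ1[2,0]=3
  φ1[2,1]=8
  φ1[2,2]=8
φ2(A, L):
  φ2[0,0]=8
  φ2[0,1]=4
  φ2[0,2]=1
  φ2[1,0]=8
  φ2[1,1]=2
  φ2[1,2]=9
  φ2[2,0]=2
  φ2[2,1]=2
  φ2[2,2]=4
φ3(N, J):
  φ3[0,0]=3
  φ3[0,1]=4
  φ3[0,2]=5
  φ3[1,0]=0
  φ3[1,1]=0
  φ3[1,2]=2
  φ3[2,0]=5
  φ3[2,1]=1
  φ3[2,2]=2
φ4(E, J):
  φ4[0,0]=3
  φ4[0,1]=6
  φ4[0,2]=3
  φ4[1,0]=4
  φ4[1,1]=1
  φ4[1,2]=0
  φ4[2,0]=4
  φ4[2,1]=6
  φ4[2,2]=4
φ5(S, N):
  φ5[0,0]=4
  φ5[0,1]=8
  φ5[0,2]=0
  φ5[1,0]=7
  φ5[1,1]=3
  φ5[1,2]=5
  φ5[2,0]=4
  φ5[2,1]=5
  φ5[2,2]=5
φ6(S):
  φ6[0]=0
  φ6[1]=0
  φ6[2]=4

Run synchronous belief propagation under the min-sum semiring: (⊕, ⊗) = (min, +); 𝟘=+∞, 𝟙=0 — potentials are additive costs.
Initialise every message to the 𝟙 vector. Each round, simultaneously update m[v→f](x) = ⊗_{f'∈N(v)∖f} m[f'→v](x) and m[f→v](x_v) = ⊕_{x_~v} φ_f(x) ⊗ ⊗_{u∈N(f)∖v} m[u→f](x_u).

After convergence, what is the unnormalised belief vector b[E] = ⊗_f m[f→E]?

b[E] = [10, 8, 11]

init: all messages = 𝟙 over 3 values
r1 m[φ0→C] = [4, 1, 3]
r1 m[φ0→N] = [3, 1, 6]
r1 m[φ1→C] = [2, 1, 3]
r1 m[φ1→A] = [3, 1, 1]
r1 m[φ2→A] = [1, 2, 2]
r1 m[φ2→L] = [2, 2, 1]
r1 m[φ3→N] = [3, 0, 1]
r1 m[φ3→J] = [0, 0, 2]
r1 m[φ4→E] = [3, 0, 4]
r1 m[φ4→J] = [3, 1, 0]
r1 m[φ5→S] = [0, 3, 4]
r1 m[φ5→N] = [4, 3, 0]
r1 m[φ6→S] = [0, 0, 4]
r1 m[C→φ0] = [0, 0, 0]
r1 m[C→φ1] = [0, 0, 0]
r1 m[A→φ1] = [0, 0, 0]
r1 m[A→φ2] = [0, 0, 0]
r1 m[L→φ2] = [0, 0, 0]
r1 m[E→φ4] = [0, 0, 0]
r1 m[S→φ5] = [0, 0, 0]
r1 m[S→φ6] = [0, 0, 0]
r1 m[N→φ0] = [0, 0, 0]
r1 m[N→φ3] = [0, 0, 0]
r1 m[N→φ5] = [0, 0, 0]
r1 m[J→φ3] = [0, 0, 0]
r1 m[J→φ4] = [0, 0, 0]
r2 m[φ0→C] = [4, 1, 3]
r2 m[φ0→N] = [3, 1, 6]
r2 m[φ1→C] = [2, 1, 3]
r2 m[φ1→A] = [3, 1, 1]
r2 m[φ2→A] = [1, 2, 2]
r2 m[φ2→L] = [2, 2, 1]
r2 m[φ3→N] = [3, 0, 1]
r2 m[φ3→J] = [0, 0, 2]
r2 m[φ4→E] = [3, 0, 4]
r2 m[φ4→J] = [3, 1, 0]
r2 m[φ5→S] = [0, 3, 4]
r2 m[φ5→N] = [4, 3, 0]
r2 m[φ6→S] = [0, 0, 4]
r2 m[C→φ0] = [2, 1, 3]
r2 m[C→φ1] = [4, 1, 3]
r2 m[A→φ1] = [1, 2, 2]
r2 m[A→φ2] = [3, 1, 1]
r2 m[L→φ2] = [0, 0, 0]
r2 m[E→φ4] = [0, 0, 0]
r2 m[S→φ5] = [0, 0, 4]
r2 m[S→φ6] = [0, 3, 4]
r2 m[N→φ0] = [7, 3, 1]
r2 m[N→φ3] = [7, 4, 6]
r2 m[N→φ5] = [6, 1, 7]
r2 m[J→φ3] = [3, 1, 0]
r2 m[J→φ4] = [0, 0, 2]
r3 m[φ0→C] = [9, 4, 7]
r3 m[φ0→N] = [6, 2, 8]
r3 m[φ1→C] = [4, 3, 4]
r3 m[φ1→A] = [6, 2, 2]
r3 m[φ2→A] = [1, 2, 2]
r3 m[φ2→L] = [3, 3, 4]
r3 m[φ3→N] = [5, 1, 2]
r3 m[φ3→J] = [4, 4, 6]
r3 m[φ4→E] = [3, 1, 4]
r3 m[φ4→J] = [3, 1, 0]
r3 m[φ5→S] = [7, 4, 6]
r3 m[φ5→N] = [4, 3, 0]
r3 m[φ6→S] = [0, 0, 4]
r3 m[C→φ0] = [2, 1, 3]
r3 m[C→φ1] = [4, 1, 3]
r3 m[A→φ1] = [1, 2, 2]
r3 m[A→φ2] = [3, 1, 1]
r3 m[L→φ2] = [0, 0, 0]
r3 m[E→φ4] = [0, 0, 0]
r3 m[S→φ5] = [0, 0, 4]
r3 m[S→φ6] = [0, 3, 4]
r3 m[N→φ0] = [7, 3, 1]
r3 m[N→φ3] = [7, 4, 6]
r3 m[N→φ5] = [6, 1, 7]
r3 m[J→φ3] = [3, 1, 0]
r3 m[J→φ4] = [0, 0, 2]
r4 m[φ0→C] = [9, 4, 7]
r4 m[φ0→N] = [6, 2, 8]
r4 m[φ1→C] = [4, 3, 4]
r4 m[φ1→A] = [6, 2, 2]
r4 m[φ2→A] = [1, 2, 2]
r4 m[φ2→L] = [3, 3, 4]
r4 m[φ3→N] = [5, 1, 2]
r4 m[φ3→J] = [4, 4, 6]
r4 m[φ4→E] = [3, 1, 4]
r4 m[φ4→J] = [3, 1, 0]
r4 m[φ5→S] = [7, 4, 6]
r4 m[φ5→N] = [4, 3, 0]
r4 m[φ6→S] = [0, 0, 4]
r4 m[C→φ0] = [4, 3, 4]
r4 m[C→φ1] = [9, 4, 7]
r4 m[A→φ1] = [1, 2, 2]
r4 m[A→φ2] = [6, 2, 2]
r4 m[L→φ2] = [0, 0, 0]
r4 m[E→φ4] = [0, 0, 0]
r4 m[S→φ5] = [0, 0, 4]
r4 m[S→φ6] = [7, 4, 6]
r4 m[N→φ0] = [9, 4, 2]
r4 m[N→φ3] = [10, 5, 8]
r4 m[N→φ5] = [11, 3, 10]
r4 m[J→φ3] = [3, 1, 0]
r4 m[J→φ4] = [4, 4, 6]
r5 m[φ0→C] = [10, 5, 8]
r5 m[φ0→N] = [7, 4, 10]
r5 m[φ1→C] = [4, 3, 4]
r5 m[φ1→A] = [10, 5, 5]
r5 m[φ2→A] = [1, 2, 2]
r5 m[φ2→L] = [4, 4, 6]
r5 m[φ3→N] = [5, 1, 2]
r5 m[φ3→J] = [5, 5, 7]
r5 m[φ4→E] = [7, 5, 8]
r5 m[φ4→J] = [3, 1, 0]
r5 m[φ5→S] = [10, 6, 8]
r5 m[φ5→N] = [4, 3, 0]
r5 m[φ6→S] = [0, 0, 4]
r5 m[C→φ0] = [4, 3, 4]
r5 m[C→φ1] = [9, 4, 7]
r5 m[A→φ1] = [1, 2, 2]
r5 m[A→φ2] = [6, 2, 2]
r5 m[L→φ2] = [0, 0, 0]
r5 m[E→φ4] = [0, 0, 0]
r5 m[S→φ5] = [0, 0, 4]
r5 m[S→φ6] = [7, 4, 6]
r5 m[N→φ0] = [9, 4, 2]
r5 m[N→φ3] = [10, 5, 8]
r5 m[N→φ5] = [11, 3, 10]
r5 m[J→φ3] = [3, 1, 0]
r5 m[J→φ4] = [4, 4, 6]
r6 m[φ0→C] = [10, 5, 8]
r6 m[φ0→N] = [7, 4, 10]
r6 m[φ1→C] = [4, 3, 4]
r6 m[φ1→A] = [10, 5, 5]
r6 m[φ2→A] = [1, 2, 2]
r6 m[φ2→L] = [4, 4, 6]
r6 m[φ3→N] = [5, 1, 2]
r6 m[φ3→J] = [5, 5, 7]
r6 m[φ4→E] = [7, 5, 8]
r6 m[φ4→J] = [3, 1, 0]
r6 m[φ5→S] = [10, 6, 8]
r6 m[φ5→N] = [4, 3, 0]
r6 m[φ6→S] = [0, 0, 4]
r6 m[C→φ0] = [4, 3, 4]
r6 m[C→φ1] = [10, 5, 8]
r6 m[A→φ1] = [1, 2, 2]
r6 m[A→φ2] = [10, 5, 5]
r6 m[L→φ2] = [0, 0, 0]
r6 m[E→φ4] = [0, 0, 0]
r6 m[S→φ5] = [0, 0, 4]
r6 m[S→φ6] = [10, 6, 8]
r6 m[N→φ0] = [9, 4, 2]
r6 m[N→φ3] = [11, 7, 10]
r6 m[N→φ5] = [12, 5, 12]
r6 m[J→φ3] = [3, 1, 0]
r6 m[J→φ4] = [5, 5, 7]
r7 m[φ0→C] = [10, 5, 8]
r7 m[φ0→N] = [7, 4, 10]
r7 m[φ1→C] = [4, 3, 4]
r7 m[φ1→A] = [11, 6, 6]
r7 m[φ2→A] = [1, 2, 2]
r7 m[φ2→L] = [7, 7, 9]
r7 m[φ3→N] = [5, 1, 2]
r7 m[φ3→J] = [7, 7, 9]
r7 m[φ4→E] = [8, 6, 9]
r7 m[φ4→J] = [3, 1, 0]
r7 m[φ5→S] = [12, 8, 10]
r7 m[φ5→N] = [4, 3, 0]
r7 m[φ6→S] = [0, 0, 4]
r7 m[C→φ0] = [4, 3, 4]
r7 m[C→φ1] = [10, 5, 8]
r7 m[A→φ1] = [1, 2, 2]
r7 m[A→φ2] = [10, 5, 5]
r7 m[L→φ2] = [0, 0, 0]
r7 m[E→φ4] = [0, 0, 0]
r7 m[S→φ5] = [0, 0, 4]
r7 m[S→φ6] = [10, 6, 8]
r7 m[N→φ0] = [9, 4, 2]
r7 m[N→φ3] = [11, 7, 10]
r7 m[N→φ5] = [12, 5, 12]
r7 m[J→φ3] = [3, 1, 0]
r7 m[J→φ4] = [5, 5, 7]
r8 m[φ0→C] = [10, 5, 8]
r8 m[φ0→N] = [7, 4, 10]
r8 m[φ1→C] = [4, 3, 4]
r8 m[φ1→A] = [11, 6, 6]
r8 m[φ2→A] = [1, 2, 2]
r8 m[φ2→L] = [7, 7, 9]
r8 m[φ3→N] = [5, 1, 2]
r8 m[φ3→J] = [7, 7, 9]
r8 m[φ4→E] = [8, 6, 9]
r8 m[φ4→J] = [3, 1, 0]
r8 m[φ5→S] = [12, 8, 10]
r8 m[φ5→N] = [4, 3, 0]
r8 m[φ6→S] = [0, 0, 4]
r8 m[C→φ0] = [4, 3, 4]
r8 m[C→φ1] = [10, 5, 8]
r8 m[A→φ1] = [1, 2, 2]
r8 m[A→φ2] = [11, 6, 6]
r8 m[L→φ2] = [0, 0, 0]
r8 m[E→φ4] = [0, 0, 0]
r8 m[S→φ5] = [0, 0, 4]
r8 m[S→φ6] = [12, 8, 10]
r8 m[N→φ0] = [9, 4, 2]
r8 m[N→φ3] = [11, 7, 10]
r8 m[N→φ5] = [12, 5, 12]
r8 m[J→φ3] = [3, 1, 0]
r8 m[J→φ4] = [7, 7, 9]
r9 m[φ0→C] = [10, 5, 8]
r9 m[φ0→N] = [7, 4, 10]
r9 m[φ1→C] = [4, 3, 4]
r9 m[φ1→A] = [11, 6, 6]
r9 m[φ2→A] = [1, 2, 2]
r9 m[φ2→L] = [8, 8, 10]
r9 m[φ3→N] = [5, 1, 2]
r9 m[φ3→J] = [7, 7, 9]
r9 m[φ4→E] = [10, 8, 11]
r9 m[φ4→J] = [3, 1, 0]
r9 m[φ5→S] = [12, 8, 10]
r9 m[φ5→N] = [4, 3, 0]
r9 m[φ6→S] = [0, 0, 4]
r9 m[C→φ0] = [4, 3, 4]
r9 m[C→φ1] = [10, 5, 8]
r9 m[A→φ1] = [1, 2, 2]
r9 m[A→φ2] = [11, 6, 6]
r9 m[L→φ2] = [0, 0, 0]
r9 m[E→φ4] = [0, 0, 0]
r9 m[S→φ5] = [0, 0, 4]
r9 m[S→φ6] = [12, 8, 10]
r9 m[N→φ0] = [9, 4, 2]
r9 m[N→φ3] = [11, 7, 10]
r9 m[N→φ5] = [12, 5, 12]
r9 m[J→φ3] = [3, 1, 0]
r9 m[J→φ4] = [7, 7, 9]
r10 m[φ0→C] = [10, 5, 8]
r10 m[φ0→N] = [7, 4, 10]
r10 m[φ1→C] = [4, 3, 4]
r10 m[φ1→A] = [11, 6, 6]
r10 m[φ2→A] = [1, 2, 2]
r10 m[φ2→L] = [8, 8, 10]
r10 m[φ3→N] = [5, 1, 2]
r10 m[φ3→J] = [7, 7, 9]
r10 m[φ4→E] = [10, 8, 11]
r10 m[φ4→J] = [3, 1, 0]
r10 m[φ5→S] = [12, 8, 10]
r10 m[φ5→N] = [4, 3, 0]
r10 m[φ6→S] = [0, 0, 4]
r10 m[C→φ0] = [4, 3, 4]
r10 m[C→φ1] = [10, 5, 8]
r10 m[A→φ1] = [1, 2, 2]
r10 m[A→φ2] = [11, 6, 6]
r10 m[L→φ2] = [0, 0, 0]
r10 m[E→φ4] = [0, 0, 0]
r10 m[S→φ5] = [0, 0, 4]
r10 m[S→φ6] = [12, 8, 10]
r10 m[N→φ0] = [9, 4, 2]
r10 m[N→φ3] = [11, 7, 10]
r10 m[N→φ5] = [12, 5, 12]
r10 m[J→φ3] = [3, 1, 0]
r10 m[J→φ4] = [7, 7, 9]
fixed point reached at round 10
b[E] = ⊗ incoming = [10, 8, 11]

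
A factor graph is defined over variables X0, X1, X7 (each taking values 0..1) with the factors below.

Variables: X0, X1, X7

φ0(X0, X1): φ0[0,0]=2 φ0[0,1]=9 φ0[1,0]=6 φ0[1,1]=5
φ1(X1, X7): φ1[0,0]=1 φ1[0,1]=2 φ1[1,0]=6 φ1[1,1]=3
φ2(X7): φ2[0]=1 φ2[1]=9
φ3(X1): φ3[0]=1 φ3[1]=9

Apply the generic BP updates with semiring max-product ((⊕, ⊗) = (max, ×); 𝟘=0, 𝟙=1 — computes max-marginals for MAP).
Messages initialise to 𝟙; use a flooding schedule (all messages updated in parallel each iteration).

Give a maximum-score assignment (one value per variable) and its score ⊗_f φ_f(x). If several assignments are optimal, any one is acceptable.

init: all messages = 𝟙 over 2 values
r1 m[φ0→X0] = [9, 6]
r1 m[φ0→X1] = [6, 9]
r1 m[φ1→X1] = [2, 6]
r1 m[φ1→X7] = [6, 3]
r1 m[φ2→X7] = [1, 9]
r1 m[φ3→X1] = [1, 9]
r1 m[X0→φ0] = [1, 1]
r1 m[X1→φ0] = [1, 1]
r1 m[X1→φ1] = [1, 1]
r1 m[X1→φ3] = [1, 1]
r1 m[X7→φ1] = [1, 1]
r1 m[X7→φ2] = [1, 1]
r2 m[φ0→X0] = [9, 6]
r2 m[φ0→X1] = [6, 9]
r2 m[φ1→X1] = [2, 6]
r2 m[φ1→X7] = [6, 3]
r2 m[φ2→X7] = [1, 9]
r2 m[φ3→X1] = [1, 9]
r2 m[X0→φ0] = [1, 1]
r2 m[X1→φ0] = [2, 54]
r2 m[X1→φ1] = [6, 81]
r2 m[X1→φ3] = [12, 54]
r2 m[X7→φ1] = [1, 9]
r2 m[X7→φ2] = [6, 3]
r3 m[φ0→X0] = [486, 270]
r3 m[φ0→X1] = [6, 9]
r3 m[φ1→X1] = [18, 27]
r3 m[φ1→X7] = [486, 243]
r3 m[φ2→X7] = [1, 9]
r3 m[φ3→X1] = [1, 9]
r3 m[X0→φ0] = [1, 1]
r3 m[X1→φ0] = [2, 54]
r3 m[X1→φ1] = [6, 81]
r3 m[X1→φ3] = [12, 54]
r3 m[X7→φ1] = [1, 9]
r3 m[X7→φ2] = [6, 3]
r4 m[φ0→X0] = [486, 270]
r4 m[φ0→X1] = [6, 9]
r4 m[φ1→X1] = [18, 27]
r4 m[φ1→X7] = [486, 243]
r4 m[φ2→X7] = [1, 9]
r4 m[φ3→X1] = [1, 9]
r4 m[X0→φ0] = [1, 1]
r4 m[X1→φ0] = [18, 243]
r4 m[X1→φ1] = [6, 81]
r4 m[X1→φ3] = [108, 243]
r4 m[X7→φ1] = [1, 9]
r4 m[X7→φ2] = [486, 243]
r5 m[φ0→X0] = [2187, 1215]
r5 m[φ0→X1] = [6, 9]
r5 m[φ1→X1] = [18, 27]
r5 m[φ1→X7] = [486, 243]
r5 m[φ2→X7] = [1, 9]
r5 m[φ3→X1] = [1, 9]
r5 m[X0→φ0] = [1, 1]
r5 m[X1→φ0] = [18, 243]
r5 m[X1→φ1] = [6, 81]
r5 m[X1→φ3] = [108, 243]
r5 m[X7→φ1] = [1, 9]
r5 m[X7→φ2] = [486, 243]
r6 m[φ0→X0] = [2187, 1215]
r6 m[φ0→X1] = [6, 9]
r6 m[φ1→X1] = [18, 27]
r6 m[φ1→X7] = [486, 243]
r6 m[φ2→X7] = [1, 9]
r6 m[φ3→X1] = [1, 9]
r6 m[X0→φ0] = [1, 1]
r6 m[X1→φ0] = [18, 243]
r6 m[X1→φ1] = [6, 81]
r6 m[X1→φ3] = [108, 243]
r6 m[X7→φ1] = [1, 9]
r6 m[X7→φ2] = [486, 243]
fixed point reached at round 6
traceback from X0: (X0=0, X1=1, X7=1), score=2187

assignment: (X0=0, X1=1, X7=1); score = 2187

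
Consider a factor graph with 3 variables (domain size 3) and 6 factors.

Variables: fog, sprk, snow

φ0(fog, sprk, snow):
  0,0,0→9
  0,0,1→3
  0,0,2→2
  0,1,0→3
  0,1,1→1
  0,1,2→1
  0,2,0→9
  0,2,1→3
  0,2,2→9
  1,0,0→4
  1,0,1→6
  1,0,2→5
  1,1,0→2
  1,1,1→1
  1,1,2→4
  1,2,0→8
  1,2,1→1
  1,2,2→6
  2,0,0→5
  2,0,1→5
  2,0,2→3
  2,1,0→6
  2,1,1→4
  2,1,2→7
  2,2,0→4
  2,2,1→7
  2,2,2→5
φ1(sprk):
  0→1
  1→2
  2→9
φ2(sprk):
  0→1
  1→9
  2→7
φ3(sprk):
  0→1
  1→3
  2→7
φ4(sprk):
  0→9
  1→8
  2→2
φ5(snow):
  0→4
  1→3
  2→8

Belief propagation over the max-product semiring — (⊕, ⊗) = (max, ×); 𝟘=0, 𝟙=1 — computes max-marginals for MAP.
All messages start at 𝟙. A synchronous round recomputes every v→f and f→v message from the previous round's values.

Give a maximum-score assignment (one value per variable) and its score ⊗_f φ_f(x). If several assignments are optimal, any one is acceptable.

assignment: (fog=0, sprk=2, snow=2); score = 63504

init: all messages = 𝟙 over 3 values
r1 m[φ0→fog] = [9, 8, 7]
r1 m[φ0→sprk] = [9, 7, 9]
r1 m[φ0→snow] = [9, 7, 9]
r1 m[φ1→sprk] = [1, 2, 9]
r1 m[φ2→sprk] = [1, 9, 7]
r1 m[φ3→sprk] = [1, 3, 7]
r1 m[φ4→sprk] = [9, 8, 2]
r1 m[φ5→snow] = [4, 3, 8]
r1 m[fog→φ0] = [1, 1, 1]
r1 m[sprk→φ0] = [1, 1, 1]
r1 m[sprk→φ1] = [1, 1, 1]
r1 m[sprk→φ2] = [1, 1, 1]
r1 m[sprk→φ3] = [1, 1, 1]
r1 m[sprk→φ4] = [1, 1, 1]
r1 m[snow→φ0] = [1, 1, 1]
r1 m[snow→φ5] = [1, 1, 1]
r2 m[φ0→fog] = [9, 8, 7]
r2 m[φ0→sprk] = [9, 7, 9]
r2 m[φ0→snow] = [9, 7, 9]
r2 m[φ1→sprk] = [1, 2, 9]
r2 m[φ2→sprk] = [1, 9, 7]
r2 m[φ3→sprk] = [1, 3, 7]
r2 m[φ4→sprk] = [9, 8, 2]
r2 m[φ5→snow] = [4, 3, 8]
r2 m[fog→φ0] = [1, 1, 1]
r2 m[sprk→φ0] = [9, 432, 882]
r2 m[sprk→φ1] = [81, 1512, 882]
r2 m[sprk→φ2] = [81, 336, 1134]
r2 m[sprk→φ3] = [81, 1008, 1134]
r2 m[sprk→φ4] = [9, 378, 3969]
r2 m[snow→φ0] = [4, 3, 8]
r2 m[snow→φ5] = [9, 7, 9]
r3 m[φ0→fog] = [63504, 42336, 35280]
r3 m[φ0→sprk] = [40, 56, 72]
r3 m[φ0→snow] = [7938, 6174, 7938]
r3 m[φ1→sprk] = [1, 2, 9]
r3 m[φ2→sprk] = [1, 9, 7]
r3 m[φ3→sprk] = [1, 3, 7]
r3 m[φ4→sprk] = [9, 8, 2]
r3 m[φ5→snow] = [4, 3, 8]
r3 m[fog→φ0] = [1, 1, 1]
r3 m[sprk→φ0] = [9, 432, 882]
r3 m[sprk→φ1] = [81, 1512, 882]
r3 m[sprk→φ2] = [81, 336, 1134]
r3 m[sprk→φ3] = [81, 1008, 1134]
r3 m[sprk→φ4] = [9, 378, 3969]
r3 m[snow→φ0] = [4, 3, 8]
r3 m[snow→φ5] = [9, 7, 9]
r4 m[φ0→fog] = [63504, 42336, 35280]
r4 m[φ0→sprk] = [40, 56, 72]
r4 m[φ0→snow] = [7938, 6174, 7938]
r4 m[φ1→sprk] = [1, 2, 9]
r4 m[φ2→sprk] = [1, 9, 7]
r4 m[φ3→sprk] = [1, 3, 7]
r4 m[φ4→sprk] = [9, 8, 2]
r4 m[φ5→snow] = [4, 3, 8]
r4 m[fog→φ0] = [1, 1, 1]
r4 m[sprk→φ0] = [9, 432, 882]
r4 m[sprk→φ1] = [360, 12096, 7056]
r4 m[sprk→φ2] = [360, 2688, 9072]
r4 m[sprk→φ3] = [360, 8064, 9072]
r4 m[sprk→φ4] = [40, 3024, 31752]
r4 m[snow→φ0] = [4, 3, 8]
r4 m[snow→φ5] = [7938, 6174, 7938]
r5 m[φ0→fog] = [63504, 42336, 35280]
r5 m[φ0→sprk] = [40, 56, 72]
r5 m[φ0→snow] = [7938, 6174, 7938]
r5 m[φ1→sprk] = [1, 2, 9]
r5 m[φ2→sprk] = [1, 9, 7]
r5 m[φ3→sprk] = [1, 3, 7]
r5 m[φ4→sprk] = [9, 8, 2]
r5 m[φ5→snow] = [4, 3, 8]
r5 m[fog→φ0] = [1, 1, 1]
r5 m[sprk→φ0] = [9, 432, 882]
r5 m[sprk→φ1] = [360, 12096, 7056]
r5 m[sprk→φ2] = [360, 2688, 9072]
r5 m[sprk→φ3] = [360, 8064, 9072]
r5 m[sprk→φ4] = [40, 3024, 31752]
r5 m[snow→φ0] = [4, 3, 8]
r5 m[snow→φ5] = [7938, 6174, 7938]
fixed point reached at round 5
traceback from fog: (fog=0, sprk=2, snow=2), score=63504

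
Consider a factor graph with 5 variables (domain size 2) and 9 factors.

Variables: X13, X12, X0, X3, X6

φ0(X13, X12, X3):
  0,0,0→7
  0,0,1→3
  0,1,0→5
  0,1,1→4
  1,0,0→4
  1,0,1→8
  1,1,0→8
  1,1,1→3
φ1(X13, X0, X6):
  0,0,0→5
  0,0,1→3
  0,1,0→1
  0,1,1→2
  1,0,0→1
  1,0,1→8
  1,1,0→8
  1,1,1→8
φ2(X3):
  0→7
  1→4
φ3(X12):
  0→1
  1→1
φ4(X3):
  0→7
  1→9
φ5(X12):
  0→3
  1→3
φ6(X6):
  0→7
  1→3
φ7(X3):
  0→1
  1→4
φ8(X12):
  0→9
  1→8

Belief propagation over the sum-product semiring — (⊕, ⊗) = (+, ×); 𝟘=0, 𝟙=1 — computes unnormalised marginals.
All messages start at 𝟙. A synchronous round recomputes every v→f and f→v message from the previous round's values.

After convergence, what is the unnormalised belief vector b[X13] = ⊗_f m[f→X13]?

init: all messages = 𝟙 over 2 values
r1 m[φ0→X13] = [19, 23]
r1 m[φ0→X12] = [22, 20]
r1 m[φ0→X3] = [24, 18]
r1 m[φ1→X13] = [11, 25]
r1 m[φ1→X0] = [17, 19]
r1 m[φ1→X6] = [15, 21]
r1 m[φ2→X3] = [7, 4]
r1 m[φ3→X12] = [1, 1]
r1 m[φ4→X3] = [7, 9]
r1 m[φ5→X12] = [3, 3]
r1 m[φ6→X6] = [7, 3]
r1 m[φ7→X3] = [1, 4]
r1 m[φ8→X12] = [9, 8]
r1 m[X13→φ0] = [1, 1]
r1 m[X13→φ1] = [1, 1]
r1 m[X12→φ0] = [1, 1]
r1 m[X12→φ3] = [1, 1]
r1 m[X12→φ5] = [1, 1]
r1 m[X12→φ8] = [1, 1]
r1 m[X0→φ1] = [1, 1]
r1 m[X3→φ0] = [1, 1]
r1 m[X3→φ2] = [1, 1]
r1 m[X3→φ4] = [1, 1]
r1 m[X3→φ7] = [1, 1]
r1 m[X6→φ1] = [1, 1]
r1 m[X6→φ6] = [1, 1]
r2 m[φ0→X13] = [19, 23]
r2 m[φ0→X12] = [22, 20]
r2 m[φ0→X3] = [24, 18]
r2 m[φ1→X13] = [11, 25]
r2 m[φ1→X0] = [17, 19]
r2 m[φ1→X6] = [15, 21]
r2 m[φ2→X3] = [7, 4]
r2 m[φ3→X12] = [1, 1]
r2 m[φ4→X3] = [7, 9]
r2 m[φ5→X12] = [3, 3]
r2 m[φ6→X6] = [7, 3]
r2 m[φ7→X3] = [1, 4]
r2 m[φ8→X12] = [9, 8]
r2 m[X13→φ0] = [11, 25]
r2 m[X13→φ1] = [19, 23]
r2 m[X12→φ0] = [27, 24]
r2 m[X12→φ3] = [594, 480]
r2 m[X12→φ5] = [198, 160]
r2 m[X12→φ8] = [66, 60]
r2 m[X0→φ1] = [1, 1]
r2 m[X3→φ0] = [49, 144]
r2 m[X3→φ2] = [168, 648]
r2 m[X3→φ4] = [168, 288]
r2 m[X3→φ7] = [1176, 648]
r2 m[X6→φ1] = [7, 3]
r2 m[X6→φ6] = [15, 21]
r3 m[φ0→X13] = [40629, 56172]
r3 m[φ0→X12] = [42225, 29631]
r3 m[φ0→X3] = [10899, 9147]
r3 m[φ1→X13] = [57, 111]
r3 m[φ1→X0] = [1549, 2087]
r3 m[φ1→X6] = [321, 463]
r3 m[φ2→X3] = [7, 4]
r3 m[φ3→X12] = [1, 1]
r3 m[φ4→X3] = [7, 9]
r3 m[φ5→X12] = [3, 3]
r3 m[φ6→X6] = [7, 3]
r3 m[φ7→X3] = [1, 4]
r3 m[φ8→X12] = [9, 8]
r3 m[X13→φ0] = [11, 25]
r3 m[X13→φ1] = [19, 23]
r3 m[X12→φ0] = [27, 24]
r3 m[X12→φ3] = [594, 480]
r3 m[X12→φ5] = [198, 160]
r3 m[X12→φ8] = [66, 60]
r3 m[X0→φ1] = [1, 1]
r3 m[X3→φ0] = [49, 144]
r3 m[X3→φ2] = [168, 648]
r3 m[X3→φ4] = [168, 288]
r3 m[X3→φ7] = [1176, 648]
r3 m[X6→φ1] = [7, 3]
r3 m[X6→φ6] = [15, 21]
r4 m[φ0→X13] = [40629, 56172]
r4 m[φ0→X12] = [42225, 29631]
r4 m[φ0→X3] = [10899, 9147]
r4 m[φ1→X13] = [57, 111]
r4 m[φ1→X0] = [1549, 2087]
r4 m[φ1→X6] = [321, 463]
r4 m[φ2→X3] = [7, 4]
r4 m[φ3→X12] = [1, 1]
r4 m[φ4→X3] = [7, 9]
r4 m[φ5→X12] = [3, 3]
r4 m[φ6→X6] = [7, 3]
r4 m[φ7→X3] = [1, 4]
r4 m[φ8→X12] = [9, 8]
r4 m[X13→φ0] = [57, 111]
r4 m[X13→φ1] = [40629, 56172]
r4 m[X12→φ0] = [27, 24]
r4 m[X12→φ3] = [1140075, 711144]
r4 m[X12→φ5] = [380025, 237048]
r4 m[X12→φ8] = [126675, 88893]
r4 m[X0→φ1] = [1, 1]
r4 m[X3→φ0] = [49, 144]
r4 m[X3→φ2] = [76293, 329292]
r4 m[X3→φ4] = [76293, 146352]
r4 m[X3→φ7] = [534051, 329292]
r4 m[X6→φ1] = [7, 3]
r4 m[X6→φ6] = [321, 463]
r5 m[φ0→X13] = [40629, 56172]
r5 m[φ0→X12] = [193803, 138261]
r5 m[φ0→X3] = [50913, 42057]
r5 m[φ1→X13] = [57, 111]
r5 m[φ1→X0] = [3529008, 5021937]
r5 m[φ1→X6] = [749322, 1101897]
r5 m[φ2→X3] = [7, 4]
r5 m[φ3→X12] = [1, 1]
r5 m[φ4→X3] = [7, 9]
r5 m[φ5→X12] = [3, 3]
r5 m[φ6→X6] = [7, 3]
r5 m[φ7→X3] = [1, 4]
r5 m[φ8→X12] = [9, 8]
r5 m[X13→φ0] = [57, 111]
r5 m[X13→φ1] = [40629, 56172]
r5 m[X12→φ0] = [27, 24]
r5 m[X12→φ3] = [1140075, 711144]
r5 m[X12→φ5] = [380025, 237048]
r5 m[X12→φ8] = [126675, 88893]
r5 m[X0→φ1] = [1, 1]
r5 m[X3→φ0] = [49, 144]
r5 m[X3→φ2] = [76293, 329292]
r5 m[X3→φ4] = [76293, 146352]
r5 m[X3→φ7] = [534051, 329292]
r5 m[X6→φ1] = [7, 3]
r5 m[X6→φ6] = [321, 463]
r6 m[φ0→X13] = [40629, 56172]
r6 m[φ0→X12] = [193803, 138261]
r6 m[φ0→X3] = [50913, 42057]
r6 m[φ1→X13] = [57, 111]
r6 m[φ1→X0] = [3529008, 5021937]
r6 m[φ1→X6] = [749322, 1101897]
r6 m[φ2→X3] = [7, 4]
r6 m[φ3→X12] = [1, 1]
r6 m[φ4→X3] = [7, 9]
r6 m[φ5→X12] = [3, 3]
r6 m[φ6→X6] = [7, 3]
r6 m[φ7→X3] = [1, 4]
r6 m[φ8→X12] = [9, 8]
r6 m[X13→φ0] = [57, 111]
r6 m[X13→φ1] = [40629, 56172]
r6 m[X12→φ0] = [27, 24]
r6 m[X12→φ3] = [5232681, 3318264]
r6 m[X12→φ5] = [1744227, 1106088]
r6 m[X12→φ8] = [581409, 414783]
r6 m[X0→φ1] = [1, 1]
r6 m[X3→φ0] = [49, 144]
r6 m[X3→φ2] = [356391, 1514052]
r6 m[X3→φ4] = [356391, 672912]
r6 m[X3→φ7] = [2494737, 1514052]
r6 m[X6→φ1] = [7, 3]
r6 m[X6→φ6] = [749322, 1101897]
r7 m[φ0→X13] = [40629, 56172]
r7 m[φ0→X12] = [193803, 138261]
r7 m[φ0→X3] = [50913, 42057]
r7 m[φ1→X13] = [57, 111]
r7 m[φ1→X0] = [3529008, 5021937]
r7 m[φ1→X6] = [749322, 1101897]
r7 m[φ2→X3] = [7, 4]
r7 m[φ3→X12] = [1, 1]
r7 m[φ4→X3] = [7, 9]
r7 m[φ5→X12] = [3, 3]
r7 m[φ6→X6] = [7, 3]
r7 m[φ7→X3] = [1, 4]
r7 m[φ8→X12] = [9, 8]
r7 m[X13→φ0] = [57, 111]
r7 m[X13→φ1] = [40629, 56172]
r7 m[X12→φ0] = [27, 24]
r7 m[X12→φ3] = [5232681, 3318264]
r7 m[X12→φ5] = [1744227, 1106088]
r7 m[X12→φ8] = [581409, 414783]
r7 m[X0→φ1] = [1, 1]
r7 m[X3→φ0] = [49, 144]
r7 m[X3→φ2] = [356391, 1514052]
r7 m[X3→φ4] = [356391, 672912]
r7 m[X3→φ7] = [2494737, 1514052]
r7 m[X6→φ1] = [7, 3]
r7 m[X6→φ6] = [749322, 1101897]
fixed point reached at round 7
b[X13] = ⊗ incoming = [2315853, 6235092]

b[X13] = [2315853, 6235092]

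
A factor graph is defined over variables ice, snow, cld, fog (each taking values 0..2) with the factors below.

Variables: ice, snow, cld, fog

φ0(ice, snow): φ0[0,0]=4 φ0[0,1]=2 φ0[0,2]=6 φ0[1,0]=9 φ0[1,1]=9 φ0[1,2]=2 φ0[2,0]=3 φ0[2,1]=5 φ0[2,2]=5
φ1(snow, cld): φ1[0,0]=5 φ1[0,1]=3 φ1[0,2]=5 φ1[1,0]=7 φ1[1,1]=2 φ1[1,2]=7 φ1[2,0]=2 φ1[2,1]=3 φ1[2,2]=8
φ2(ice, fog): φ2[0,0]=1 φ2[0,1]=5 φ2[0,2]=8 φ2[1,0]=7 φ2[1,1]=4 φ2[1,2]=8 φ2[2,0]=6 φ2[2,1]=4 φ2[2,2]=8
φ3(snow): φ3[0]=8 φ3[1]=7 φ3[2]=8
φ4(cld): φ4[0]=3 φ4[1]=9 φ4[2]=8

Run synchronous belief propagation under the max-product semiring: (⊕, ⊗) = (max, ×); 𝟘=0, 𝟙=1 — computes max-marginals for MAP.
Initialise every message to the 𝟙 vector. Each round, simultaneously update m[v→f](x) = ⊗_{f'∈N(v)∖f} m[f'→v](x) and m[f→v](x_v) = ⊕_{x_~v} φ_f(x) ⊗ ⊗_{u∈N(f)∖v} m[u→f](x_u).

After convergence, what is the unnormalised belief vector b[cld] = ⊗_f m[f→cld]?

b[cld] = [10584, 15552, 28224]

init: all messages = 𝟙 over 3 values
r1 m[φ0→ice] = [6, 9, 5]
r1 m[φ0→snow] = [9, 9, 6]
r1 m[φ1→snow] = [5, 7, 8]
r1 m[φ1→cld] = [7, 3, 8]
r1 m[φ2→ice] = [8, 8, 8]
r1 m[φ2→fog] = [7, 5, 8]
r1 m[φ3→snow] = [8, 7, 8]
r1 m[φ4→cld] = [3, 9, 8]
r1 m[ice→φ0] = [1, 1, 1]
r1 m[ice→φ2] = [1, 1, 1]
r1 m[snow→φ0] = [1, 1, 1]
r1 m[snow→φ1] = [1, 1, 1]
r1 m[snow→φ3] = [1, 1, 1]
r1 m[cld→φ1] = [1, 1, 1]
r1 m[cld→φ4] = [1, 1, 1]
r1 m[fog→φ2] = [1, 1, 1]
r2 m[φ0→ice] = [6, 9, 5]
r2 m[φ0→snow] = [9, 9, 6]
r2 m[φ1→snow] = [5, 7, 8]
r2 m[φ1→cld] = [7, 3, 8]
r2 m[φ2→ice] = [8, 8, 8]
r2 m[φ2→fog] = [7, 5, 8]
r2 m[φ3→snow] = [8, 7, 8]
r2 m[φ4→cld] = [3, 9, 8]
r2 m[ice→φ0] = [8, 8, 8]
r2 m[ice→φ2] = [6, 9, 5]
r2 m[snow→φ0] = [40, 49, 64]
r2 m[snow→φ1] = [72, 63, 48]
r2 m[snow→φ3] = [45, 63, 48]
r2 m[cld→φ1] = [3, 9, 8]
r2 m[cld→φ4] = [7, 3, 8]
r2 m[fog→φ2] = [1, 1, 1]
r3 m[φ0→ice] = [384, 441, 320]
r3 m[φ0→snow] = [72, 72, 48]
r3 m[φ1→snow] = [40, 56, 64]
r3 m[φ1→cld] = [441, 216, 441]
r3 m[φ2→ice] = [8, 8, 8]
r3 m[φ2→fog] = [63, 36, 72]
r3 m[φ3→snow] = [8, 7, 8]
r3 m[φ4→cld] = [3, 9, 8]
r3 m[ice→φ0] = [8, 8, 8]
r3 m[ice→φ2] = [6, 9, 5]
r3 m[snow→φ0] = [40, 49, 64]
r3 m[snow→φ1] = [72, 63, 48]
r3 m[snow→φ3] = [45, 63, 48]
r3 m[cld→φ1] = [3, 9, 8]
r3 m[cld→φ4] = [7, 3, 8]
r3 m[fog→φ2] = [1, 1, 1]
r4 m[φ0→ice] = [384, 441, 320]
r4 m[φ0→snow] = [72, 72, 48]
r4 m[φ1→snow] = [40, 56, 64]
r4 m[φ1→cld] = [441, 216, 441]
r4 m[φ2→ice] = [8, 8, 8]
r4 m[φ2→fog] = [63, 36, 72]
r4 m[φ3→snow] = [8, 7, 8]
r4 m[φ4→cld] = [3, 9, 8]
r4 m[ice→φ0] = [8, 8, 8]
r4 m[ice→φ2] = [384, 441, 320]
r4 m[snow→φ0] = [320, 392, 512]
r4 m[snow→φ1] = [576, 504, 384]
r4 m[snow→φ3] = [2880, 4032, 3072]
r4 m[cld→φ1] = [3, 9, 8]
r4 m[cld→φ4] = [441, 216, 441]
r4 m[fog→φ2] = [1, 1, 1]
r5 m[φ0→ice] = [3072, 3528, 2560]
r5 m[φ0→snow] = [72, 72, 48]
r5 m[φ1→snow] = [40, 56, 64]
r5 m[φ1→cld] = [3528, 1728, 3528]
r5 m[φ2→ice] = [8, 8, 8]
r5 m[φ2→fog] = [3087, 1920, 3528]
r5 m[φ3→snow] = [8, 7, 8]
r5 m[φ4→cld] = [3, 9, 8]
r5 m[ice→φ0] = [8, 8, 8]
r5 m[ice→φ2] = [384, 441, 320]
r5 m[snow→φ0] = [320, 392, 512]
r5 m[snow→φ1] = [576, 504, 384]
r5 m[snow→φ3] = [2880, 4032, 3072]
r5 m[cld→φ1] = [3, 9, 8]
r5 m[cld→φ4] = [441, 216, 441]
r5 m[fog→φ2] = [1, 1, 1]
r6 m[φ0→ice] = [3072, 3528, 2560]
r6 m[φ0→snow] = [72, 72, 48]
r6 m[φ1→snow] = [40, 56, 64]
r6 m[φ1→cld] = [3528, 1728, 3528]
r6 m[φ2→ice] = [8, 8, 8]
r6 m[φ2→fog] = [3087, 1920, 3528]
r6 m[φ3→snow] = [8, 7, 8]
r6 m[φ4→cld] = [3, 9, 8]
r6 m[ice→φ0] = [8, 8, 8]
r6 m[ice→φ2] = [3072, 3528, 2560]
r6 m[snow→φ0] = [320, 392, 512]
r6 m[snow→φ1] = [576, 504, 384]
r6 m[snow→φ3] = [2880, 4032, 3072]
r6 m[cld→φ1] = [3, 9, 8]
r6 m[cld→φ4] = [3528, 1728, 3528]
r6 m[fog→φ2] = [1, 1, 1]
r7 m[φ0→ice] = [3072, 3528, 2560]
r7 m[φ0→snow] = [72, 72, 48]
r7 m[φ1→snow] = [40, 56, 64]
r7 m[φ1→cld] = [3528, 1728, 3528]
r7 m[φ2→ice] = [8, 8, 8]
r7 m[φ2→fog] = [24696, 15360, 28224]
r7 m[φ3→snow] = [8, 7, 8]
r7 m[φ4→cld] = [3, 9, 8]
r7 m[ice→φ0] = [8, 8, 8]
r7 m[ice→φ2] = [3072, 3528, 2560]
r7 m[snow→φ0] = [320, 392, 512]
r7 m[snow→φ1] = [576, 504, 384]
r7 m[snow→φ3] = [2880, 4032, 3072]
r7 m[cld→φ1] = [3, 9, 8]
r7 m[cld→φ4] = [3528, 1728, 3528]
r7 m[fog→φ2] = [1, 1, 1]
r8 m[φ0→ice] = [3072, 3528, 2560]
r8 m[φ0→snow] = [72, 72, 48]
r8 m[φ1→snow] = [40, 56, 64]
r8 m[φ1→cld] = [3528, 1728, 3528]
r8 m[φ2→ice] = [8, 8, 8]
r8 m[φ2→fog] = [24696, 15360, 28224]
r8 m[φ3→snow] = [8, 7, 8]
r8 m[φ4→cld] = [3, 9, 8]
r8 m[ice→φ0] = [8, 8, 8]
r8 m[ice→φ2] = [3072, 3528, 2560]
r8 m[snow→φ0] = [320, 392, 512]
r8 m[snow→φ1] = [576, 504, 384]
r8 m[snow→φ3] = [2880, 4032, 3072]
r8 m[cld→φ1] = [3, 9, 8]
r8 m[cld→φ4] = [3528, 1728, 3528]
r8 m[fog→φ2] = [1, 1, 1]
fixed point reached at round 8
b[cld] = ⊗ incoming = [10584, 15552, 28224]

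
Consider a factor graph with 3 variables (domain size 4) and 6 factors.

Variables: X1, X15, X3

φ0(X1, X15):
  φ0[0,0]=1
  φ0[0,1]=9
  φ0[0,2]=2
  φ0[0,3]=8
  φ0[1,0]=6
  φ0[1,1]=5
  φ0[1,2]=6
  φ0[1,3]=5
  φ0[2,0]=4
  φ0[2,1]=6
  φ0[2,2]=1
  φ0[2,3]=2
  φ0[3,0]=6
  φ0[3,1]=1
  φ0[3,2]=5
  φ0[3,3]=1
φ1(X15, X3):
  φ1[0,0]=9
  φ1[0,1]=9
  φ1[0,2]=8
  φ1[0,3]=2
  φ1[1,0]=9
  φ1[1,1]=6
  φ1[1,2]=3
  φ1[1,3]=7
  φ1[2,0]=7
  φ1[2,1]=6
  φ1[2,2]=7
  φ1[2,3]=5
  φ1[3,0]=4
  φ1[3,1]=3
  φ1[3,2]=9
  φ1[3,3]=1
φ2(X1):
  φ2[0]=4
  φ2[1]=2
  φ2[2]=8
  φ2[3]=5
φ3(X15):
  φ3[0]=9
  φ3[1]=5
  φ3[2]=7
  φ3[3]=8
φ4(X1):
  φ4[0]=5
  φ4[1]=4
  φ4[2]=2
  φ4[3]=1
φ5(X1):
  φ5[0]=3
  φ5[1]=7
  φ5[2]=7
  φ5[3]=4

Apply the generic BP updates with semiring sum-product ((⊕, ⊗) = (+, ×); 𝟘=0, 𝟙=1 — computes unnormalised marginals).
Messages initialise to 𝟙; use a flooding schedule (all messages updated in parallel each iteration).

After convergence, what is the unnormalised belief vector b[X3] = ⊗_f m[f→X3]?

init: all messages = 𝟙 over 4 values
r1 m[φ0→X1] = [20, 22, 13, 13]
r1 m[φ0→X15] = [17, 21, 14, 16]
r1 m[φ1→X15] = [28, 25, 25, 17]
r1 m[φ1→X3] = [29, 24, 27, 15]
r1 m[φ2→X1] = [4, 2, 8, 5]
r1 m[φ3→X15] = [9, 5, 7, 8]
r1 m[φ4→X1] = [5, 4, 2, 1]
r1 m[φ5→X1] = [3, 7, 7, 4]
r1 m[X1→φ0] = [1, 1, 1, 1]
r1 m[X1→φ2] = [1, 1, 1, 1]
r1 m[X1→φ4] = [1, 1, 1, 1]
r1 m[X1→φ5] = [1, 1, 1, 1]
r1 m[X15→φ0] = [1, 1, 1, 1]
r1 m[X15→φ1] = [1, 1, 1, 1]
r1 m[X15→φ3] = [1, 1, 1, 1]
r1 m[X3→φ1] = [1, 1, 1, 1]
r2 m[φ0→X1] = [20, 22, 13, 13]
r2 m[φ0→X15] = [17, 21, 14, 16]
r2 m[φ1→X15] = [28, 25, 25, 17]
r2 m[φ1→X3] = [29, 24, 27, 15]
r2 m[φ2→X1] = [4, 2, 8, 5]
r2 m[φ3→X15] = [9, 5, 7, 8]
r2 m[φ4→X1] = [5, 4, 2, 1]
r2 m[φ5→X1] = [3, 7, 7, 4]
r2 m[X1→φ0] = [60, 56, 112, 20]
r2 m[X1→φ2] = [300, 616, 182, 52]
r2 m[X1→φ4] = [240, 308, 728, 260]
r2 m[X1→φ5] = [400, 176, 208, 65]
r2 m[X15→φ0] = [252, 125, 175, 136]
r2 m[X15→φ1] = [153, 105, 98, 128]
r2 m[X15→φ3] = [476, 525, 350, 272]
r2 m[X3→φ1] = [1, 1, 1, 1]
r3 m[φ0→X1] = [2815, 3867, 2205, 2648]
r3 m[φ0→X15] = [964, 1512, 668, 1004]
r3 m[φ1→X15] = [28, 25, 25, 17]
r3 m[φ1→X3] = [3520, 2979, 3377, 1659]
r3 m[φ2→X1] = [4, 2, 8, 5]
r3 m[φ3→X15] = [9, 5, 7, 8]
r3 m[φ4→X1] = [5, 4, 2, 1]
r3 m[φ5→X1] = [3, 7, 7, 4]
r3 m[X1→φ0] = [60, 56, 112, 20]
r3 m[X1→φ2] = [300, 616, 182, 52]
r3 m[X1→φ4] = [240, 308, 728, 260]
r3 m[X1→φ5] = [400, 176, 208, 65]
r3 m[X15→φ0] = [252, 125, 175, 136]
r3 m[X15→φ1] = [153, 105, 98, 128]
r3 m[X15→φ3] = [476, 525, 350, 272]
r3 m[X3→φ1] = [1, 1, 1, 1]
r4 m[φ0→X1] = [2815, 3867, 2205, 2648]
r4 m[φ0→X15] = [964, 1512, 668, 1004]
r4 m[φ1→X15] = [28, 25, 25, 17]
r4 m[φ1→X3] = [3520, 2979, 3377, 1659]
r4 m[φ2→X1] = [4, 2, 8, 5]
r4 m[φ3→X15] = [9, 5, 7, 8]
r4 m[φ4→X1] = [5, 4, 2, 1]
r4 m[φ5→X1] = [3, 7, 7, 4]
r4 m[X1→φ0] = [60, 56, 112, 20]
r4 m[X1→φ2] = [42225, 108276, 30870, 10592]
r4 m[X1→φ4] = [33780, 54138, 123480, 52960]
r4 m[X1→φ5] = [56300, 30936, 35280, 13240]
r4 m[X15→φ0] = [252, 125, 175, 136]
r4 m[X15→φ1] = [8676, 7560, 4676, 8032]
r4 m[X15→φ3] = [26992, 37800, 16700, 17068]
r4 m[X3→φ1] = [1, 1, 1, 1]
r5 m[φ0→X1] = [2815, 3867, 2205, 2648]
r5 m[φ0→X15] = [964, 1512, 668, 1004]
r5 m[φ1→X15] = [28, 25, 25, 17]
r5 m[φ1→X3] = [210984, 175596, 197108, 101684]
r5 m[φ2→X1] = [4, 2, 8, 5]
r5 m[φ3→X15] = [9, 5, 7, 8]
r5 m[φ4→X1] = [5, 4, 2, 1]
r5 m[φ5→X1] = [3, 7, 7, 4]
r5 m[X1→φ0] = [60, 56, 112, 20]
r5 m[X1→φ2] = [42225, 108276, 30870, 10592]
r5 m[X1→φ4] = [33780, 54138, 123480, 52960]
r5 m[X1→φ5] = [56300, 30936, 35280, 13240]
r5 m[X15→φ0] = [252, 125, 175, 136]
r5 m[X15→φ1] = [8676, 7560, 4676, 8032]
r5 m[X15→φ3] = [26992, 37800, 16700, 17068]
r5 m[X3→φ1] = [1, 1, 1, 1]
r6 m[φ0→X1] = [2815, 3867, 2205, 2648]
r6 m[φ0→X15] = [964, 1512, 668, 1004]
r6 m[φ1→X15] = [28, 25, 25, 17]
r6 m[φ1→X3] = [210984, 175596, 197108, 101684]
r6 m[φ2→X1] = [4, 2, 8, 5]
r6 m[φ3→X15] = [9, 5, 7, 8]
r6 m[φ4→X1] = [5, 4, 2, 1]
r6 m[φ5→X1] = [3, 7, 7, 4]
r6 m[X1→φ0] = [60, 56, 112, 20]
r6 m[X1→φ2] = [42225, 108276, 30870, 10592]
r6 m[X1→φ4] = [33780, 54138, 123480, 52960]
r6 m[X1→φ5] = [56300, 30936, 35280, 13240]
r6 m[X15→φ0] = [252, 125, 175, 136]
r6 m[X15→φ1] = [8676, 7560, 4676, 8032]
r6 m[X15→φ3] = [26992, 37800, 16700, 17068]
r6 m[X3→φ1] = [1, 1, 1, 1]
fixed point reached at round 6
b[X3] = ⊗ incoming = [210984, 175596, 197108, 101684]

b[X3] = [210984, 175596, 197108, 101684]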